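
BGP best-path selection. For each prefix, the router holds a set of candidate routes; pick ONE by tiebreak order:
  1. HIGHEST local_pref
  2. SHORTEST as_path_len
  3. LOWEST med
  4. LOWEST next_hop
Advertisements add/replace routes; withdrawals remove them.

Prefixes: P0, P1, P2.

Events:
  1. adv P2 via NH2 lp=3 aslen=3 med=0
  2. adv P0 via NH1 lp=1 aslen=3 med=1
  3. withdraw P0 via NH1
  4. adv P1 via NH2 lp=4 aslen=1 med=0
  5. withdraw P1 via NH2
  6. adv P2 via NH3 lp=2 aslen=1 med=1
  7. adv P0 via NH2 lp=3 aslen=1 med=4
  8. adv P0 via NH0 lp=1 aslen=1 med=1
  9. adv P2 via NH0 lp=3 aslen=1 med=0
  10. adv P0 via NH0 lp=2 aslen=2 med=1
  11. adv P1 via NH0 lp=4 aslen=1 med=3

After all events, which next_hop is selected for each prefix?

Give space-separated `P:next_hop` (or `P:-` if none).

Answer: P0:NH2 P1:NH0 P2:NH0

Derivation:
Op 1: best P0=- P1=- P2=NH2
Op 2: best P0=NH1 P1=- P2=NH2
Op 3: best P0=- P1=- P2=NH2
Op 4: best P0=- P1=NH2 P2=NH2
Op 5: best P0=- P1=- P2=NH2
Op 6: best P0=- P1=- P2=NH2
Op 7: best P0=NH2 P1=- P2=NH2
Op 8: best P0=NH2 P1=- P2=NH2
Op 9: best P0=NH2 P1=- P2=NH0
Op 10: best P0=NH2 P1=- P2=NH0
Op 11: best P0=NH2 P1=NH0 P2=NH0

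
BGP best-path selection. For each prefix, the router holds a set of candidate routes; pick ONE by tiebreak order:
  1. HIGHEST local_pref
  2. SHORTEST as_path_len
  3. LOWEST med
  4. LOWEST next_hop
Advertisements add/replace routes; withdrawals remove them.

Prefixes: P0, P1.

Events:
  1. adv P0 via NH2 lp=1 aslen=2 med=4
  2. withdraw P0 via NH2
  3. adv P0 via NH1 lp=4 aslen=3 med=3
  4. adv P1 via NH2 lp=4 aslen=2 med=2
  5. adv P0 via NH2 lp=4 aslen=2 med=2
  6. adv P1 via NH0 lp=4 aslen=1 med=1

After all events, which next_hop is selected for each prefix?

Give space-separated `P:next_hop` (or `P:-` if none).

Op 1: best P0=NH2 P1=-
Op 2: best P0=- P1=-
Op 3: best P0=NH1 P1=-
Op 4: best P0=NH1 P1=NH2
Op 5: best P0=NH2 P1=NH2
Op 6: best P0=NH2 P1=NH0

Answer: P0:NH2 P1:NH0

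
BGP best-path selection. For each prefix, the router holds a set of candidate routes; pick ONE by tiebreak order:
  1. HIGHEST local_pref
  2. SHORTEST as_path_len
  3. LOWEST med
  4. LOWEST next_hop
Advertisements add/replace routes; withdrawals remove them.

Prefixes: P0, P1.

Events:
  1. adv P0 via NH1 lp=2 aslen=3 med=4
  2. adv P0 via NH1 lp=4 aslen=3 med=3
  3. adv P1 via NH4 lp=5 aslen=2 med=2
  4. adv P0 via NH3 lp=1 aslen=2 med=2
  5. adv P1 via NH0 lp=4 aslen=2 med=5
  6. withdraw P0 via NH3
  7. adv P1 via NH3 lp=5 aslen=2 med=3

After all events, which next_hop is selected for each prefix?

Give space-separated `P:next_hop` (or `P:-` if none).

Op 1: best P0=NH1 P1=-
Op 2: best P0=NH1 P1=-
Op 3: best P0=NH1 P1=NH4
Op 4: best P0=NH1 P1=NH4
Op 5: best P0=NH1 P1=NH4
Op 6: best P0=NH1 P1=NH4
Op 7: best P0=NH1 P1=NH4

Answer: P0:NH1 P1:NH4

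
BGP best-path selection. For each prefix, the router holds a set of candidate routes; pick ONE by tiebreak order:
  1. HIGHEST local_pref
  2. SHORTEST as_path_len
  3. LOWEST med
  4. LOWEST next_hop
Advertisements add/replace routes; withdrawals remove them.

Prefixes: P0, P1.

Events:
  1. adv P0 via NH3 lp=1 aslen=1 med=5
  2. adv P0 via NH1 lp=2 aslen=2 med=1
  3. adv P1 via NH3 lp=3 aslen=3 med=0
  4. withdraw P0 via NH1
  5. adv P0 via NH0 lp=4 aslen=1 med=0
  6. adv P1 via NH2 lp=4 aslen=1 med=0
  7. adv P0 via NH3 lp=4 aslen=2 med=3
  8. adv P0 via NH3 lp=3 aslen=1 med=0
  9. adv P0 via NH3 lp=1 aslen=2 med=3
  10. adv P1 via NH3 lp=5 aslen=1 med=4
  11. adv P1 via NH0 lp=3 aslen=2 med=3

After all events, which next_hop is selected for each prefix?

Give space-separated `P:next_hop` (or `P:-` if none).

Answer: P0:NH0 P1:NH3

Derivation:
Op 1: best P0=NH3 P1=-
Op 2: best P0=NH1 P1=-
Op 3: best P0=NH1 P1=NH3
Op 4: best P0=NH3 P1=NH3
Op 5: best P0=NH0 P1=NH3
Op 6: best P0=NH0 P1=NH2
Op 7: best P0=NH0 P1=NH2
Op 8: best P0=NH0 P1=NH2
Op 9: best P0=NH0 P1=NH2
Op 10: best P0=NH0 P1=NH3
Op 11: best P0=NH0 P1=NH3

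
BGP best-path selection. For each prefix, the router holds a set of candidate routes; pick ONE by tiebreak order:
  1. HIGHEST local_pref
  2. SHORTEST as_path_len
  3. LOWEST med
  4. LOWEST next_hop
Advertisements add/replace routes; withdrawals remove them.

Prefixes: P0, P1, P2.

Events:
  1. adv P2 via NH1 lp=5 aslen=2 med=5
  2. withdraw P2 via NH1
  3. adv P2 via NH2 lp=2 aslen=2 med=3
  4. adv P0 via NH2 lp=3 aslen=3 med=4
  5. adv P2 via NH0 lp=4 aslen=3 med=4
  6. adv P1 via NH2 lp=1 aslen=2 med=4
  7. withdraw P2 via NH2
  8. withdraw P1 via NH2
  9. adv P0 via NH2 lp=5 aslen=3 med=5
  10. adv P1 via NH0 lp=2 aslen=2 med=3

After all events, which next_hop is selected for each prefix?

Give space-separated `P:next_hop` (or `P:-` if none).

Op 1: best P0=- P1=- P2=NH1
Op 2: best P0=- P1=- P2=-
Op 3: best P0=- P1=- P2=NH2
Op 4: best P0=NH2 P1=- P2=NH2
Op 5: best P0=NH2 P1=- P2=NH0
Op 6: best P0=NH2 P1=NH2 P2=NH0
Op 7: best P0=NH2 P1=NH2 P2=NH0
Op 8: best P0=NH2 P1=- P2=NH0
Op 9: best P0=NH2 P1=- P2=NH0
Op 10: best P0=NH2 P1=NH0 P2=NH0

Answer: P0:NH2 P1:NH0 P2:NH0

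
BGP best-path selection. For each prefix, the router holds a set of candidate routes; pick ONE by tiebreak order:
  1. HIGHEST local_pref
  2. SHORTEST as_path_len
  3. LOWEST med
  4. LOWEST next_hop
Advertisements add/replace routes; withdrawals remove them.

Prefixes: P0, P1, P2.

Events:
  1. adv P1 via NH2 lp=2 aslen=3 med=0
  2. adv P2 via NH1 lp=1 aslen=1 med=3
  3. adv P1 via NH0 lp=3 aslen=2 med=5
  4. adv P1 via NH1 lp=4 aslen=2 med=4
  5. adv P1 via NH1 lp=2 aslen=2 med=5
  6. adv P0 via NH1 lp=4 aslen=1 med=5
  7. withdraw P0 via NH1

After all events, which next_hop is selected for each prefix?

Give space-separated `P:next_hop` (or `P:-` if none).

Op 1: best P0=- P1=NH2 P2=-
Op 2: best P0=- P1=NH2 P2=NH1
Op 3: best P0=- P1=NH0 P2=NH1
Op 4: best P0=- P1=NH1 P2=NH1
Op 5: best P0=- P1=NH0 P2=NH1
Op 6: best P0=NH1 P1=NH0 P2=NH1
Op 7: best P0=- P1=NH0 P2=NH1

Answer: P0:- P1:NH0 P2:NH1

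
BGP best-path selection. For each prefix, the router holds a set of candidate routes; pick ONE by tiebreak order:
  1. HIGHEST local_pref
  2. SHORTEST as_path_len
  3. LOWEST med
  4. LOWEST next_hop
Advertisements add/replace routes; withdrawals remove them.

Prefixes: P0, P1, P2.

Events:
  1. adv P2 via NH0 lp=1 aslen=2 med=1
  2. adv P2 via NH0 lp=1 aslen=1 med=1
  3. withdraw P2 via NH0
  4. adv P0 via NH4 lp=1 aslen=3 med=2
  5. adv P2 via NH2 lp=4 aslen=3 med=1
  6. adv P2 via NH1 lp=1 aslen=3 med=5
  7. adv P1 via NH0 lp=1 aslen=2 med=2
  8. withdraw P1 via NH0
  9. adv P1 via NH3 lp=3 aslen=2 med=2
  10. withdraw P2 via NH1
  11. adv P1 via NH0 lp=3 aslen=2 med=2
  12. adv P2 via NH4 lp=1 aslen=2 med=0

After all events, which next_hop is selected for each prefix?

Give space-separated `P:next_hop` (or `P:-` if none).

Answer: P0:NH4 P1:NH0 P2:NH2

Derivation:
Op 1: best P0=- P1=- P2=NH0
Op 2: best P0=- P1=- P2=NH0
Op 3: best P0=- P1=- P2=-
Op 4: best P0=NH4 P1=- P2=-
Op 5: best P0=NH4 P1=- P2=NH2
Op 6: best P0=NH4 P1=- P2=NH2
Op 7: best P0=NH4 P1=NH0 P2=NH2
Op 8: best P0=NH4 P1=- P2=NH2
Op 9: best P0=NH4 P1=NH3 P2=NH2
Op 10: best P0=NH4 P1=NH3 P2=NH2
Op 11: best P0=NH4 P1=NH0 P2=NH2
Op 12: best P0=NH4 P1=NH0 P2=NH2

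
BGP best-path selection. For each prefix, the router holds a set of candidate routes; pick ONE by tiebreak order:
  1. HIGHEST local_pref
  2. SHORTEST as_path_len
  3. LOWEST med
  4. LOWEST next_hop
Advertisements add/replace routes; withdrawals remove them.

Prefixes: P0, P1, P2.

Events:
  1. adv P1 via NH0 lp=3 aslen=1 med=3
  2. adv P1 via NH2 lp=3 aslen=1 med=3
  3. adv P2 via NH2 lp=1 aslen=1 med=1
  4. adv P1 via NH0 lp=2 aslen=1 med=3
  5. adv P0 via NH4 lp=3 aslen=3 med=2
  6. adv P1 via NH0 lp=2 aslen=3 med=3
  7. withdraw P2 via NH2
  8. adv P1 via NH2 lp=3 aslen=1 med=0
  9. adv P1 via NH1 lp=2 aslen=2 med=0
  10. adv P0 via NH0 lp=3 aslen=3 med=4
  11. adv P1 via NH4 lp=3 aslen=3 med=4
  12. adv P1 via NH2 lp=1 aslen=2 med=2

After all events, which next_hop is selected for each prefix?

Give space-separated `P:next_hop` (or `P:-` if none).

Answer: P0:NH4 P1:NH4 P2:-

Derivation:
Op 1: best P0=- P1=NH0 P2=-
Op 2: best P0=- P1=NH0 P2=-
Op 3: best P0=- P1=NH0 P2=NH2
Op 4: best P0=- P1=NH2 P2=NH2
Op 5: best P0=NH4 P1=NH2 P2=NH2
Op 6: best P0=NH4 P1=NH2 P2=NH2
Op 7: best P0=NH4 P1=NH2 P2=-
Op 8: best P0=NH4 P1=NH2 P2=-
Op 9: best P0=NH4 P1=NH2 P2=-
Op 10: best P0=NH4 P1=NH2 P2=-
Op 11: best P0=NH4 P1=NH2 P2=-
Op 12: best P0=NH4 P1=NH4 P2=-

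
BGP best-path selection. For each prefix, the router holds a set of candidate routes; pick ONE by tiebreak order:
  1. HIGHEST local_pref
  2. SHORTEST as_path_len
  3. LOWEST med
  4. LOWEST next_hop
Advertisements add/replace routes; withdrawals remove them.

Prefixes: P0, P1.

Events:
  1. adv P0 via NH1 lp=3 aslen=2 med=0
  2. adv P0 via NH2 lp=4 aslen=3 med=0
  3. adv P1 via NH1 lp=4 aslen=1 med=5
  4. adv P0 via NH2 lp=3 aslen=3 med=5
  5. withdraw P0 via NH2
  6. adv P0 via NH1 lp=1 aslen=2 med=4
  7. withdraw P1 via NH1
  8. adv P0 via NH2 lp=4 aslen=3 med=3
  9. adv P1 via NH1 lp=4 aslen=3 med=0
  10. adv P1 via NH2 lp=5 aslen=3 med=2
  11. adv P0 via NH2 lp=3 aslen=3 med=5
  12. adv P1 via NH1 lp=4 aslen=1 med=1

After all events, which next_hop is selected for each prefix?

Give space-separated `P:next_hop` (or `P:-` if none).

Op 1: best P0=NH1 P1=-
Op 2: best P0=NH2 P1=-
Op 3: best P0=NH2 P1=NH1
Op 4: best P0=NH1 P1=NH1
Op 5: best P0=NH1 P1=NH1
Op 6: best P0=NH1 P1=NH1
Op 7: best P0=NH1 P1=-
Op 8: best P0=NH2 P1=-
Op 9: best P0=NH2 P1=NH1
Op 10: best P0=NH2 P1=NH2
Op 11: best P0=NH2 P1=NH2
Op 12: best P0=NH2 P1=NH2

Answer: P0:NH2 P1:NH2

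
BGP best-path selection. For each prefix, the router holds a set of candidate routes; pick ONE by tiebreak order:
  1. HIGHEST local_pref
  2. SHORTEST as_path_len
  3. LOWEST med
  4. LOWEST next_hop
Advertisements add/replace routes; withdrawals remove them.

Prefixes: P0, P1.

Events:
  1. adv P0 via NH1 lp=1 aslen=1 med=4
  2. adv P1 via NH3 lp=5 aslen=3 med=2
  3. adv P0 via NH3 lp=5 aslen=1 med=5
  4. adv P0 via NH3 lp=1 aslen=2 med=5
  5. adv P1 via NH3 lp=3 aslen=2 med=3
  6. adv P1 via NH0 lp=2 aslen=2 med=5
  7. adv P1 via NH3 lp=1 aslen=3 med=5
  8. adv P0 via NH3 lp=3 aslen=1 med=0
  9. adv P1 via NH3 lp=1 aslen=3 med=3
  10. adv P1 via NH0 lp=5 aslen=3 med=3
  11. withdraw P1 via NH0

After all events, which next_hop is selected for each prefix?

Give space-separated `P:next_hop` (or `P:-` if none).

Answer: P0:NH3 P1:NH3

Derivation:
Op 1: best P0=NH1 P1=-
Op 2: best P0=NH1 P1=NH3
Op 3: best P0=NH3 P1=NH3
Op 4: best P0=NH1 P1=NH3
Op 5: best P0=NH1 P1=NH3
Op 6: best P0=NH1 P1=NH3
Op 7: best P0=NH1 P1=NH0
Op 8: best P0=NH3 P1=NH0
Op 9: best P0=NH3 P1=NH0
Op 10: best P0=NH3 P1=NH0
Op 11: best P0=NH3 P1=NH3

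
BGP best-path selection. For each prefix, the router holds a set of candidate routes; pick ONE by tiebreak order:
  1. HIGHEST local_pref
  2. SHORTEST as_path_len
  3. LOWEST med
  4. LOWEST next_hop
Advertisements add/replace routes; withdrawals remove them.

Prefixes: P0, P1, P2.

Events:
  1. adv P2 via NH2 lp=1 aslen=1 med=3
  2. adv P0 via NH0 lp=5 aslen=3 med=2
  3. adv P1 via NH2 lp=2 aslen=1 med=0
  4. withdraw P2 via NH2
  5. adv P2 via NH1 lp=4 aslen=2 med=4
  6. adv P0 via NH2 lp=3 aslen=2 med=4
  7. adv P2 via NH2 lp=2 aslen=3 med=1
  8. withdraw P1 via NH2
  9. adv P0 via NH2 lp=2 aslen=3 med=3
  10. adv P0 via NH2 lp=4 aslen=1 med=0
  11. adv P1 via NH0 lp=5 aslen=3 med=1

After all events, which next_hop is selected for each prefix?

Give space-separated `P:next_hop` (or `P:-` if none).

Op 1: best P0=- P1=- P2=NH2
Op 2: best P0=NH0 P1=- P2=NH2
Op 3: best P0=NH0 P1=NH2 P2=NH2
Op 4: best P0=NH0 P1=NH2 P2=-
Op 5: best P0=NH0 P1=NH2 P2=NH1
Op 6: best P0=NH0 P1=NH2 P2=NH1
Op 7: best P0=NH0 P1=NH2 P2=NH1
Op 8: best P0=NH0 P1=- P2=NH1
Op 9: best P0=NH0 P1=- P2=NH1
Op 10: best P0=NH0 P1=- P2=NH1
Op 11: best P0=NH0 P1=NH0 P2=NH1

Answer: P0:NH0 P1:NH0 P2:NH1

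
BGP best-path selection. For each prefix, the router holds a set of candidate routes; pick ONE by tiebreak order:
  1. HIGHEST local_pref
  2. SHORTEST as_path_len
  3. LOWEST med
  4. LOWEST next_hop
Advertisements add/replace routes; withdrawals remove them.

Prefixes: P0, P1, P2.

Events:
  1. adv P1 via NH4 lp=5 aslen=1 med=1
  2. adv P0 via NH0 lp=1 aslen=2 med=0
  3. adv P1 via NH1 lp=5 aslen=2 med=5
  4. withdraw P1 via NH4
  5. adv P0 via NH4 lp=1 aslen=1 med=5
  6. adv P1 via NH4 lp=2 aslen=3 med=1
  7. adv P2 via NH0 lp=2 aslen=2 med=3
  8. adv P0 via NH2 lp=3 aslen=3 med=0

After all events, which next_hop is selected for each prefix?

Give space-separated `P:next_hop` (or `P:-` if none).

Answer: P0:NH2 P1:NH1 P2:NH0

Derivation:
Op 1: best P0=- P1=NH4 P2=-
Op 2: best P0=NH0 P1=NH4 P2=-
Op 3: best P0=NH0 P1=NH4 P2=-
Op 4: best P0=NH0 P1=NH1 P2=-
Op 5: best P0=NH4 P1=NH1 P2=-
Op 6: best P0=NH4 P1=NH1 P2=-
Op 7: best P0=NH4 P1=NH1 P2=NH0
Op 8: best P0=NH2 P1=NH1 P2=NH0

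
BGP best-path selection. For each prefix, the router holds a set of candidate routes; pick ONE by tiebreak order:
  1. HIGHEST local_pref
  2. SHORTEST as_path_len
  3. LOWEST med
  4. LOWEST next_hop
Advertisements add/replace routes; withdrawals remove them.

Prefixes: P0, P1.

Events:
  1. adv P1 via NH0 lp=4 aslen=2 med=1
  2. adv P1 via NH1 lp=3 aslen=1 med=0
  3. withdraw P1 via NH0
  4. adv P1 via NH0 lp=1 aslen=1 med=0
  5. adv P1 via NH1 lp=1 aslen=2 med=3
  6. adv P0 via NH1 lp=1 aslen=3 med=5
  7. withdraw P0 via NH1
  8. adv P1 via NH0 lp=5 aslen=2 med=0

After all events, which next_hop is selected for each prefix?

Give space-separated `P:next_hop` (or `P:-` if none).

Answer: P0:- P1:NH0

Derivation:
Op 1: best P0=- P1=NH0
Op 2: best P0=- P1=NH0
Op 3: best P0=- P1=NH1
Op 4: best P0=- P1=NH1
Op 5: best P0=- P1=NH0
Op 6: best P0=NH1 P1=NH0
Op 7: best P0=- P1=NH0
Op 8: best P0=- P1=NH0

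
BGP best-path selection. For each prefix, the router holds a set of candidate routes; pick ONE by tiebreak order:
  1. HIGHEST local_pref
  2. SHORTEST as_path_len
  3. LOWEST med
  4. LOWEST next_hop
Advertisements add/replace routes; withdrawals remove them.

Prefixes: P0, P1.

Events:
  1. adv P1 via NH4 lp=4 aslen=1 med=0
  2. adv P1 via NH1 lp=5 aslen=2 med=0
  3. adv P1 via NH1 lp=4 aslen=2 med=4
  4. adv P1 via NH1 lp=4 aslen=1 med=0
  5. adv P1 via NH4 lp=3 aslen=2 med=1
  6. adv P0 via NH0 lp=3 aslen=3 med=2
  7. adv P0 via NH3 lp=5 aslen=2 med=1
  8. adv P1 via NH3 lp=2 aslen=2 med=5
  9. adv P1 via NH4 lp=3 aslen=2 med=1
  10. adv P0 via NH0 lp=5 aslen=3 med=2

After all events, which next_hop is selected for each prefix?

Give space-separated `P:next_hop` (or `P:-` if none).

Answer: P0:NH3 P1:NH1

Derivation:
Op 1: best P0=- P1=NH4
Op 2: best P0=- P1=NH1
Op 3: best P0=- P1=NH4
Op 4: best P0=- P1=NH1
Op 5: best P0=- P1=NH1
Op 6: best P0=NH0 P1=NH1
Op 7: best P0=NH3 P1=NH1
Op 8: best P0=NH3 P1=NH1
Op 9: best P0=NH3 P1=NH1
Op 10: best P0=NH3 P1=NH1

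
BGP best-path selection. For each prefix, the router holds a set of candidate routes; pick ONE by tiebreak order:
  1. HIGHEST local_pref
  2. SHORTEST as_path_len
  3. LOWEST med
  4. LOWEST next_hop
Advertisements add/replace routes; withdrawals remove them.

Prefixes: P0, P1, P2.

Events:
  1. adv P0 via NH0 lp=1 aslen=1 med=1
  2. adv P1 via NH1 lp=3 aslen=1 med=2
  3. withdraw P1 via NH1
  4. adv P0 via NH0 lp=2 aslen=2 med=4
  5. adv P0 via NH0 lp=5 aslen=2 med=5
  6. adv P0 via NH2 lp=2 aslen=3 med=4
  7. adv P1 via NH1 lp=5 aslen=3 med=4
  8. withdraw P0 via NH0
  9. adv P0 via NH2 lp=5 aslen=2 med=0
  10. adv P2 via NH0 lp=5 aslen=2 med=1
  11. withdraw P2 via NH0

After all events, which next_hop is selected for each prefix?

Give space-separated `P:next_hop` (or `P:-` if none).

Answer: P0:NH2 P1:NH1 P2:-

Derivation:
Op 1: best P0=NH0 P1=- P2=-
Op 2: best P0=NH0 P1=NH1 P2=-
Op 3: best P0=NH0 P1=- P2=-
Op 4: best P0=NH0 P1=- P2=-
Op 5: best P0=NH0 P1=- P2=-
Op 6: best P0=NH0 P1=- P2=-
Op 7: best P0=NH0 P1=NH1 P2=-
Op 8: best P0=NH2 P1=NH1 P2=-
Op 9: best P0=NH2 P1=NH1 P2=-
Op 10: best P0=NH2 P1=NH1 P2=NH0
Op 11: best P0=NH2 P1=NH1 P2=-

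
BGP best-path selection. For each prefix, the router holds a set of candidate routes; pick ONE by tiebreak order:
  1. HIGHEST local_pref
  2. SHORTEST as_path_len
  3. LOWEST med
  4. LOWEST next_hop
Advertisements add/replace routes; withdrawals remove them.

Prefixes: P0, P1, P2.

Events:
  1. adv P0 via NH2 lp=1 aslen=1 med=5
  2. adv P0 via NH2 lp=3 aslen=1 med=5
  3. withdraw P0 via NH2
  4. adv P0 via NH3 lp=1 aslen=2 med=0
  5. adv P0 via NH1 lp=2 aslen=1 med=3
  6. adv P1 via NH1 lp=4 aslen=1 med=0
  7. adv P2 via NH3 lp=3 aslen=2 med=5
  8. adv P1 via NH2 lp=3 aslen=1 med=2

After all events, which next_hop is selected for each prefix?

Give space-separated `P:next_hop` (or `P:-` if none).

Op 1: best P0=NH2 P1=- P2=-
Op 2: best P0=NH2 P1=- P2=-
Op 3: best P0=- P1=- P2=-
Op 4: best P0=NH3 P1=- P2=-
Op 5: best P0=NH1 P1=- P2=-
Op 6: best P0=NH1 P1=NH1 P2=-
Op 7: best P0=NH1 P1=NH1 P2=NH3
Op 8: best P0=NH1 P1=NH1 P2=NH3

Answer: P0:NH1 P1:NH1 P2:NH3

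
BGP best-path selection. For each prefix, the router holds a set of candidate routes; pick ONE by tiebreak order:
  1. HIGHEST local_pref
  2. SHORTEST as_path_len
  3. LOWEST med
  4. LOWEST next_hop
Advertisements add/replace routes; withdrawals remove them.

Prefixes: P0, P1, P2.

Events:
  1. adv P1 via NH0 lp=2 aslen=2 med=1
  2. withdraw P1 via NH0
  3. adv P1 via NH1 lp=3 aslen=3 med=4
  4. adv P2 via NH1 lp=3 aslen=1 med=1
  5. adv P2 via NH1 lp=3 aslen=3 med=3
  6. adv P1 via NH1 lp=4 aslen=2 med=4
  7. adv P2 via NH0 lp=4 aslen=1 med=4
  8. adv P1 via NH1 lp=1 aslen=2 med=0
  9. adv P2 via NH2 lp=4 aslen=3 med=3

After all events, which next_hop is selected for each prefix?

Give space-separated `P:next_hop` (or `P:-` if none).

Answer: P0:- P1:NH1 P2:NH0

Derivation:
Op 1: best P0=- P1=NH0 P2=-
Op 2: best P0=- P1=- P2=-
Op 3: best P0=- P1=NH1 P2=-
Op 4: best P0=- P1=NH1 P2=NH1
Op 5: best P0=- P1=NH1 P2=NH1
Op 6: best P0=- P1=NH1 P2=NH1
Op 7: best P0=- P1=NH1 P2=NH0
Op 8: best P0=- P1=NH1 P2=NH0
Op 9: best P0=- P1=NH1 P2=NH0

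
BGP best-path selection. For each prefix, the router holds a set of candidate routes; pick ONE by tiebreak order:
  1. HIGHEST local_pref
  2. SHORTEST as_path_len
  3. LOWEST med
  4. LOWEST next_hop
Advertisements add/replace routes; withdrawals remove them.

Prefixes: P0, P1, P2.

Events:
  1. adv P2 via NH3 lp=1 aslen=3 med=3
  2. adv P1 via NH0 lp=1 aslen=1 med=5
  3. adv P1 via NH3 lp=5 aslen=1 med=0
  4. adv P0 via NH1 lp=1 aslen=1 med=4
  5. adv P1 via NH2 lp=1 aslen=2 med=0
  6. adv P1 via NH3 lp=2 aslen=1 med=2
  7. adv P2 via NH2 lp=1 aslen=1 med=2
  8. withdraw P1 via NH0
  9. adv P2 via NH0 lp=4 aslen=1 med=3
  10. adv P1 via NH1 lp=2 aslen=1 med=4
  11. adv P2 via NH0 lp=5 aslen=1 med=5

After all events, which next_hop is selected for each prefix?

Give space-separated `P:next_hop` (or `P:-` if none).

Answer: P0:NH1 P1:NH3 P2:NH0

Derivation:
Op 1: best P0=- P1=- P2=NH3
Op 2: best P0=- P1=NH0 P2=NH3
Op 3: best P0=- P1=NH3 P2=NH3
Op 4: best P0=NH1 P1=NH3 P2=NH3
Op 5: best P0=NH1 P1=NH3 P2=NH3
Op 6: best P0=NH1 P1=NH3 P2=NH3
Op 7: best P0=NH1 P1=NH3 P2=NH2
Op 8: best P0=NH1 P1=NH3 P2=NH2
Op 9: best P0=NH1 P1=NH3 P2=NH0
Op 10: best P0=NH1 P1=NH3 P2=NH0
Op 11: best P0=NH1 P1=NH3 P2=NH0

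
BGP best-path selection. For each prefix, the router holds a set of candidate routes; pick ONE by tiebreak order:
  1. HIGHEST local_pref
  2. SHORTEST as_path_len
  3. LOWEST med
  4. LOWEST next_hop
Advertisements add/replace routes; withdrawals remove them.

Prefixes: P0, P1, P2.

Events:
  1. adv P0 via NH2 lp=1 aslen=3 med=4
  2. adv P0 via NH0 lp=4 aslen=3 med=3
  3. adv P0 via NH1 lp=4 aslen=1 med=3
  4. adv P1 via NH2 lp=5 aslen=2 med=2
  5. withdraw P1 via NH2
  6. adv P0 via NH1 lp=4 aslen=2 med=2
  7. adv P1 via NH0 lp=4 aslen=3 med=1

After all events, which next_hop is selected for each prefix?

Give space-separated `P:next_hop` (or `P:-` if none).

Op 1: best P0=NH2 P1=- P2=-
Op 2: best P0=NH0 P1=- P2=-
Op 3: best P0=NH1 P1=- P2=-
Op 4: best P0=NH1 P1=NH2 P2=-
Op 5: best P0=NH1 P1=- P2=-
Op 6: best P0=NH1 P1=- P2=-
Op 7: best P0=NH1 P1=NH0 P2=-

Answer: P0:NH1 P1:NH0 P2:-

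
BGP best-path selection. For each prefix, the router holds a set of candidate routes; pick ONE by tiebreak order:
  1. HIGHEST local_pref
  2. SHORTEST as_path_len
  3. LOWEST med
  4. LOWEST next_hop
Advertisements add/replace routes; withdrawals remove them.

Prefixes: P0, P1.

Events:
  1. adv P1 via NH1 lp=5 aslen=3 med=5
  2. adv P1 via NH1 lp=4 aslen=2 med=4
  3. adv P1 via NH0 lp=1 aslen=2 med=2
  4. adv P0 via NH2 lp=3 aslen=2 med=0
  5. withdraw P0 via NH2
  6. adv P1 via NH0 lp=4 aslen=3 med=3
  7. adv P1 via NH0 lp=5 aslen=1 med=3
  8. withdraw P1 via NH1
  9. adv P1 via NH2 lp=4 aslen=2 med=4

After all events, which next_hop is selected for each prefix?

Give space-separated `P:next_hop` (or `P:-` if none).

Answer: P0:- P1:NH0

Derivation:
Op 1: best P0=- P1=NH1
Op 2: best P0=- P1=NH1
Op 3: best P0=- P1=NH1
Op 4: best P0=NH2 P1=NH1
Op 5: best P0=- P1=NH1
Op 6: best P0=- P1=NH1
Op 7: best P0=- P1=NH0
Op 8: best P0=- P1=NH0
Op 9: best P0=- P1=NH0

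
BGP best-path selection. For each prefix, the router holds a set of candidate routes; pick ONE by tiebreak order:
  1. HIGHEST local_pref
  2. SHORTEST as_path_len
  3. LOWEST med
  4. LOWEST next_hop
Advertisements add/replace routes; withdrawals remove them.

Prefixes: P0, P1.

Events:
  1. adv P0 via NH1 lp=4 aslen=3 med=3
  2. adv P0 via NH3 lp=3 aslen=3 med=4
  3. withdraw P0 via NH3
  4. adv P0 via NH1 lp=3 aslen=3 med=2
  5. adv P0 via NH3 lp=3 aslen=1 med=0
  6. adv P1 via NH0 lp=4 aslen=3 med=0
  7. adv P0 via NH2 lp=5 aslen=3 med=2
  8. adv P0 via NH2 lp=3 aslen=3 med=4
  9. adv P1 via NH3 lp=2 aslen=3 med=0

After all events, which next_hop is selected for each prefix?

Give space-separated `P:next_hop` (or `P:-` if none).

Op 1: best P0=NH1 P1=-
Op 2: best P0=NH1 P1=-
Op 3: best P0=NH1 P1=-
Op 4: best P0=NH1 P1=-
Op 5: best P0=NH3 P1=-
Op 6: best P0=NH3 P1=NH0
Op 7: best P0=NH2 P1=NH0
Op 8: best P0=NH3 P1=NH0
Op 9: best P0=NH3 P1=NH0

Answer: P0:NH3 P1:NH0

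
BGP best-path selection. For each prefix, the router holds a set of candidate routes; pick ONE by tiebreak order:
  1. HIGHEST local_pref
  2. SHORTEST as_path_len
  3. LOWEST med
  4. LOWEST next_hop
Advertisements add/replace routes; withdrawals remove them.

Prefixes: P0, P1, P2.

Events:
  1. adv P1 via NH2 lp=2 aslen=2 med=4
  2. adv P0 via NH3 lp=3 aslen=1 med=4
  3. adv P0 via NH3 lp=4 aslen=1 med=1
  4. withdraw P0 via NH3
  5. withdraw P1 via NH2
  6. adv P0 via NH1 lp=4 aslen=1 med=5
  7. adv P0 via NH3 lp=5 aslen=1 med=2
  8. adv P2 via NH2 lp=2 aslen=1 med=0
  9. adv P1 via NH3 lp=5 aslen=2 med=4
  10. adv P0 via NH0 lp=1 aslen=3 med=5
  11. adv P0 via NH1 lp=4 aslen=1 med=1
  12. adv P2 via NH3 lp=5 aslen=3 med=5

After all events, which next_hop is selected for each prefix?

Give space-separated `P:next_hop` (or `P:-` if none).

Op 1: best P0=- P1=NH2 P2=-
Op 2: best P0=NH3 P1=NH2 P2=-
Op 3: best P0=NH3 P1=NH2 P2=-
Op 4: best P0=- P1=NH2 P2=-
Op 5: best P0=- P1=- P2=-
Op 6: best P0=NH1 P1=- P2=-
Op 7: best P0=NH3 P1=- P2=-
Op 8: best P0=NH3 P1=- P2=NH2
Op 9: best P0=NH3 P1=NH3 P2=NH2
Op 10: best P0=NH3 P1=NH3 P2=NH2
Op 11: best P0=NH3 P1=NH3 P2=NH2
Op 12: best P0=NH3 P1=NH3 P2=NH3

Answer: P0:NH3 P1:NH3 P2:NH3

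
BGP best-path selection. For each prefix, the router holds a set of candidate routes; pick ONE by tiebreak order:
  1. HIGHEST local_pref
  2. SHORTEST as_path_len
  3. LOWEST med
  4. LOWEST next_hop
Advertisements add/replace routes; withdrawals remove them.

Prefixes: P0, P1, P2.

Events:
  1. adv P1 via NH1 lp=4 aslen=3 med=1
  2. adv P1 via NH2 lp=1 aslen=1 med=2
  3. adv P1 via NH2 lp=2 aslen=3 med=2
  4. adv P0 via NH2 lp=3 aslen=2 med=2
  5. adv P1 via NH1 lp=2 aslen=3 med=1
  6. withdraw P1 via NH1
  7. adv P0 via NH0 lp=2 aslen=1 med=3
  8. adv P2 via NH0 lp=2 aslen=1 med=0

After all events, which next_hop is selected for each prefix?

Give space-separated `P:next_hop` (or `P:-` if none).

Answer: P0:NH2 P1:NH2 P2:NH0

Derivation:
Op 1: best P0=- P1=NH1 P2=-
Op 2: best P0=- P1=NH1 P2=-
Op 3: best P0=- P1=NH1 P2=-
Op 4: best P0=NH2 P1=NH1 P2=-
Op 5: best P0=NH2 P1=NH1 P2=-
Op 6: best P0=NH2 P1=NH2 P2=-
Op 7: best P0=NH2 P1=NH2 P2=-
Op 8: best P0=NH2 P1=NH2 P2=NH0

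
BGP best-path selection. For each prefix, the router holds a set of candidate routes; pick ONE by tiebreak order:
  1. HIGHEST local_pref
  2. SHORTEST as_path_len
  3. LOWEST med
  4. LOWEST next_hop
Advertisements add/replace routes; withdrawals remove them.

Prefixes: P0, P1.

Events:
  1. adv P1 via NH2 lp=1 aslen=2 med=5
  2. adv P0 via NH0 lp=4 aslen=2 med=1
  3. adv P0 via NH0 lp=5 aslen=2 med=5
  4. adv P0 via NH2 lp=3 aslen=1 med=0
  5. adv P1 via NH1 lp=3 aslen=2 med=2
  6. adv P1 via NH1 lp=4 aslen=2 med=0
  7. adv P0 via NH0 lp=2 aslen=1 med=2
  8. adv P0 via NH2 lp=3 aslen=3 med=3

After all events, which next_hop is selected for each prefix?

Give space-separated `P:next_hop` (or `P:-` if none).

Answer: P0:NH2 P1:NH1

Derivation:
Op 1: best P0=- P1=NH2
Op 2: best P0=NH0 P1=NH2
Op 3: best P0=NH0 P1=NH2
Op 4: best P0=NH0 P1=NH2
Op 5: best P0=NH0 P1=NH1
Op 6: best P0=NH0 P1=NH1
Op 7: best P0=NH2 P1=NH1
Op 8: best P0=NH2 P1=NH1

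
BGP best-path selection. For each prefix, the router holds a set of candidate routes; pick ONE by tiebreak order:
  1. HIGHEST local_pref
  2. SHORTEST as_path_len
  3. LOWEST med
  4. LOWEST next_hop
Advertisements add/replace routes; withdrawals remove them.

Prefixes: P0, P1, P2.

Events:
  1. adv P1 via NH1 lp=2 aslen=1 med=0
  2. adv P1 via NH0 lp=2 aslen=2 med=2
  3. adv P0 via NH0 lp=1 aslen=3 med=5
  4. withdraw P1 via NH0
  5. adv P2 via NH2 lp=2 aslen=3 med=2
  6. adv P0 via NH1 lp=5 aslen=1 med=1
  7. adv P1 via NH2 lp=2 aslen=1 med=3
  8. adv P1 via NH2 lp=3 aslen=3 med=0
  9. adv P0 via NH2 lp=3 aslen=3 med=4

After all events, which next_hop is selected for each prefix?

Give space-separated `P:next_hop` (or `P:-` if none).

Answer: P0:NH1 P1:NH2 P2:NH2

Derivation:
Op 1: best P0=- P1=NH1 P2=-
Op 2: best P0=- P1=NH1 P2=-
Op 3: best P0=NH0 P1=NH1 P2=-
Op 4: best P0=NH0 P1=NH1 P2=-
Op 5: best P0=NH0 P1=NH1 P2=NH2
Op 6: best P0=NH1 P1=NH1 P2=NH2
Op 7: best P0=NH1 P1=NH1 P2=NH2
Op 8: best P0=NH1 P1=NH2 P2=NH2
Op 9: best P0=NH1 P1=NH2 P2=NH2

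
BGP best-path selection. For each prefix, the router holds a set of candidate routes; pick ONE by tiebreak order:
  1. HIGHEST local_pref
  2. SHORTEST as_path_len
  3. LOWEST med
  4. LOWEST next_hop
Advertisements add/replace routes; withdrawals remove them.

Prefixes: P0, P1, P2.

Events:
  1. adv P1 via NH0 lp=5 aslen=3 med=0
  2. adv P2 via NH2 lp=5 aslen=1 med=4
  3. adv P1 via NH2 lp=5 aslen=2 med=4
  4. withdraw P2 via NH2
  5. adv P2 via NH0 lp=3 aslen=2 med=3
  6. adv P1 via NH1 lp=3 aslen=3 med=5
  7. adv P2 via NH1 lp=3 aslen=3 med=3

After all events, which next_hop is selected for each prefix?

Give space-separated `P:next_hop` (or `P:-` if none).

Op 1: best P0=- P1=NH0 P2=-
Op 2: best P0=- P1=NH0 P2=NH2
Op 3: best P0=- P1=NH2 P2=NH2
Op 4: best P0=- P1=NH2 P2=-
Op 5: best P0=- P1=NH2 P2=NH0
Op 6: best P0=- P1=NH2 P2=NH0
Op 7: best P0=- P1=NH2 P2=NH0

Answer: P0:- P1:NH2 P2:NH0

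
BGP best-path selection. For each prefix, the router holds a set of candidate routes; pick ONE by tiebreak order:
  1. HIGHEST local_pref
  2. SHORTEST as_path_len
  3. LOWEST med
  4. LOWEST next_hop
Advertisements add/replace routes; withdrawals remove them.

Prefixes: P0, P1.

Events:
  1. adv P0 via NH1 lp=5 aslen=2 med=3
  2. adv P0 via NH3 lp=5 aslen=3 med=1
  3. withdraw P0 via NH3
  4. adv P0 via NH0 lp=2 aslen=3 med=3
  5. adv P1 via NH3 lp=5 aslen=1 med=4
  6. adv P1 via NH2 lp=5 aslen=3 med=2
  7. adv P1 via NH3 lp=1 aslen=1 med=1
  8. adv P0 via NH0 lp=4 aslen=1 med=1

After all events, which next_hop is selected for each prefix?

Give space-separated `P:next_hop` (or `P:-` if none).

Op 1: best P0=NH1 P1=-
Op 2: best P0=NH1 P1=-
Op 3: best P0=NH1 P1=-
Op 4: best P0=NH1 P1=-
Op 5: best P0=NH1 P1=NH3
Op 6: best P0=NH1 P1=NH3
Op 7: best P0=NH1 P1=NH2
Op 8: best P0=NH1 P1=NH2

Answer: P0:NH1 P1:NH2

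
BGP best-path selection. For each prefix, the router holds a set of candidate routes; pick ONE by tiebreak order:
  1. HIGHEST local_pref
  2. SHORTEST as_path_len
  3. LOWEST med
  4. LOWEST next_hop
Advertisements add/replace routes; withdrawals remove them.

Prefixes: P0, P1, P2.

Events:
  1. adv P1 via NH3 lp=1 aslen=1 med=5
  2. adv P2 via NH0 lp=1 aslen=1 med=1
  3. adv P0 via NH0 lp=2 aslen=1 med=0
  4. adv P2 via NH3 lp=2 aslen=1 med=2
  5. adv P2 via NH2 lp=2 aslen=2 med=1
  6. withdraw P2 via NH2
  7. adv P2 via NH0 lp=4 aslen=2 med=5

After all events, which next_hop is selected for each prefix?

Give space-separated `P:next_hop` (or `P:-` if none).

Answer: P0:NH0 P1:NH3 P2:NH0

Derivation:
Op 1: best P0=- P1=NH3 P2=-
Op 2: best P0=- P1=NH3 P2=NH0
Op 3: best P0=NH0 P1=NH3 P2=NH0
Op 4: best P0=NH0 P1=NH3 P2=NH3
Op 5: best P0=NH0 P1=NH3 P2=NH3
Op 6: best P0=NH0 P1=NH3 P2=NH3
Op 7: best P0=NH0 P1=NH3 P2=NH0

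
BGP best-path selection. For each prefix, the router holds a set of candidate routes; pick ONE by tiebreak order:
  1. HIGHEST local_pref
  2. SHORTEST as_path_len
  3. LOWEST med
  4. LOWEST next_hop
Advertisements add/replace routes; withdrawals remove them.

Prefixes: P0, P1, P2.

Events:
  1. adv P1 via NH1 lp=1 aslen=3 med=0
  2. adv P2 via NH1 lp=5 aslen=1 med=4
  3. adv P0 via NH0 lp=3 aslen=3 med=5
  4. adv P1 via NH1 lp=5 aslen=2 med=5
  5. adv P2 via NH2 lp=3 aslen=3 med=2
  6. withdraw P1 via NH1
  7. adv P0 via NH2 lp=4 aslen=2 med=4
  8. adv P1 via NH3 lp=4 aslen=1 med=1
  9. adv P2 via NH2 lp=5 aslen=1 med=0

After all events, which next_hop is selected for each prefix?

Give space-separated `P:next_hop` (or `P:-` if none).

Answer: P0:NH2 P1:NH3 P2:NH2

Derivation:
Op 1: best P0=- P1=NH1 P2=-
Op 2: best P0=- P1=NH1 P2=NH1
Op 3: best P0=NH0 P1=NH1 P2=NH1
Op 4: best P0=NH0 P1=NH1 P2=NH1
Op 5: best P0=NH0 P1=NH1 P2=NH1
Op 6: best P0=NH0 P1=- P2=NH1
Op 7: best P0=NH2 P1=- P2=NH1
Op 8: best P0=NH2 P1=NH3 P2=NH1
Op 9: best P0=NH2 P1=NH3 P2=NH2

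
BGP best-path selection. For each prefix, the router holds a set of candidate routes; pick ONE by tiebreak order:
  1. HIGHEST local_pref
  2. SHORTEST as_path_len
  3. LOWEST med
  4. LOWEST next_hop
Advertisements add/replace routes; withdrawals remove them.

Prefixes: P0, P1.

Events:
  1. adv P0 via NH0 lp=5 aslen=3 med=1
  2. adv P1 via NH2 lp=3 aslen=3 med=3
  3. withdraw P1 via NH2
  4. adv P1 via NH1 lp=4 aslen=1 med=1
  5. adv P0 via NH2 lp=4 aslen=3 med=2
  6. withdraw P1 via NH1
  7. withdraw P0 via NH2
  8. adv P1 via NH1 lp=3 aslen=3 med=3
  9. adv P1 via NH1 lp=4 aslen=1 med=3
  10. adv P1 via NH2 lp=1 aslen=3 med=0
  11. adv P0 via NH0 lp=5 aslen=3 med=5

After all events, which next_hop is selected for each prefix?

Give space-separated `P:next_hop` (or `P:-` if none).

Op 1: best P0=NH0 P1=-
Op 2: best P0=NH0 P1=NH2
Op 3: best P0=NH0 P1=-
Op 4: best P0=NH0 P1=NH1
Op 5: best P0=NH0 P1=NH1
Op 6: best P0=NH0 P1=-
Op 7: best P0=NH0 P1=-
Op 8: best P0=NH0 P1=NH1
Op 9: best P0=NH0 P1=NH1
Op 10: best P0=NH0 P1=NH1
Op 11: best P0=NH0 P1=NH1

Answer: P0:NH0 P1:NH1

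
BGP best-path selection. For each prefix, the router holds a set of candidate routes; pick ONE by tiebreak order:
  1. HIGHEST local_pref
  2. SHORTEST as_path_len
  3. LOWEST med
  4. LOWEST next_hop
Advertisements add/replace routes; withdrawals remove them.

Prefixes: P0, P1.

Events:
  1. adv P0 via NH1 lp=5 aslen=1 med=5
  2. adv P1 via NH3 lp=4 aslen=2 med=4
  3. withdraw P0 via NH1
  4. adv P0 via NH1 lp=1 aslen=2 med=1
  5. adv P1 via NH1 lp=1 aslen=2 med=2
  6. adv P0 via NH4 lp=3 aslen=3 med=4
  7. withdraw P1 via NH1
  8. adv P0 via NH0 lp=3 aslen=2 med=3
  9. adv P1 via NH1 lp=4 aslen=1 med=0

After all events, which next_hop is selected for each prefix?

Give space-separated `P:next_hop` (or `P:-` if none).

Op 1: best P0=NH1 P1=-
Op 2: best P0=NH1 P1=NH3
Op 3: best P0=- P1=NH3
Op 4: best P0=NH1 P1=NH3
Op 5: best P0=NH1 P1=NH3
Op 6: best P0=NH4 P1=NH3
Op 7: best P0=NH4 P1=NH3
Op 8: best P0=NH0 P1=NH3
Op 9: best P0=NH0 P1=NH1

Answer: P0:NH0 P1:NH1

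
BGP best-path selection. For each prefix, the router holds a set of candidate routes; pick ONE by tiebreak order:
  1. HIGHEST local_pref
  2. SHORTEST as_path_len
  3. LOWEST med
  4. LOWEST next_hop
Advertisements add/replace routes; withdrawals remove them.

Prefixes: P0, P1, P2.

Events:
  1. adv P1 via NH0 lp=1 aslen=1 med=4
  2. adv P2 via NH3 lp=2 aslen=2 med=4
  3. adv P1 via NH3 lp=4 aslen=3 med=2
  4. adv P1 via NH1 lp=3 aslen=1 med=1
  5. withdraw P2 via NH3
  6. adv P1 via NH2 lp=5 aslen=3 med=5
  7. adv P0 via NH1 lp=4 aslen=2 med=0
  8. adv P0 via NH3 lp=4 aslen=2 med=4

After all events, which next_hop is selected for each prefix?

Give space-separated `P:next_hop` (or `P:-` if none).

Answer: P0:NH1 P1:NH2 P2:-

Derivation:
Op 1: best P0=- P1=NH0 P2=-
Op 2: best P0=- P1=NH0 P2=NH3
Op 3: best P0=- P1=NH3 P2=NH3
Op 4: best P0=- P1=NH3 P2=NH3
Op 5: best P0=- P1=NH3 P2=-
Op 6: best P0=- P1=NH2 P2=-
Op 7: best P0=NH1 P1=NH2 P2=-
Op 8: best P0=NH1 P1=NH2 P2=-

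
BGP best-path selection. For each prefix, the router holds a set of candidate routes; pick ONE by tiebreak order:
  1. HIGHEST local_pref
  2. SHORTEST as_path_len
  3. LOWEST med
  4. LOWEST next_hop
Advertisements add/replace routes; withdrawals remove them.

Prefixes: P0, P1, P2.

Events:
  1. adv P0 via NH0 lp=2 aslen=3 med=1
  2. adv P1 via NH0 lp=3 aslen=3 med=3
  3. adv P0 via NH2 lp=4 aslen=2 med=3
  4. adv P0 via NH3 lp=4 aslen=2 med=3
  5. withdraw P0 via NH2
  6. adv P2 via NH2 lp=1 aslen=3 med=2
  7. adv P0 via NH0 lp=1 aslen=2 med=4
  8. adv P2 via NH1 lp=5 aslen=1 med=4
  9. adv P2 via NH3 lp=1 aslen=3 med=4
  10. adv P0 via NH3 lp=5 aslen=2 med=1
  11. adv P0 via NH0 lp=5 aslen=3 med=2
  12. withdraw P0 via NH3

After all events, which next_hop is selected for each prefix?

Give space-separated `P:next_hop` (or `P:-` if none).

Op 1: best P0=NH0 P1=- P2=-
Op 2: best P0=NH0 P1=NH0 P2=-
Op 3: best P0=NH2 P1=NH0 P2=-
Op 4: best P0=NH2 P1=NH0 P2=-
Op 5: best P0=NH3 P1=NH0 P2=-
Op 6: best P0=NH3 P1=NH0 P2=NH2
Op 7: best P0=NH3 P1=NH0 P2=NH2
Op 8: best P0=NH3 P1=NH0 P2=NH1
Op 9: best P0=NH3 P1=NH0 P2=NH1
Op 10: best P0=NH3 P1=NH0 P2=NH1
Op 11: best P0=NH3 P1=NH0 P2=NH1
Op 12: best P0=NH0 P1=NH0 P2=NH1

Answer: P0:NH0 P1:NH0 P2:NH1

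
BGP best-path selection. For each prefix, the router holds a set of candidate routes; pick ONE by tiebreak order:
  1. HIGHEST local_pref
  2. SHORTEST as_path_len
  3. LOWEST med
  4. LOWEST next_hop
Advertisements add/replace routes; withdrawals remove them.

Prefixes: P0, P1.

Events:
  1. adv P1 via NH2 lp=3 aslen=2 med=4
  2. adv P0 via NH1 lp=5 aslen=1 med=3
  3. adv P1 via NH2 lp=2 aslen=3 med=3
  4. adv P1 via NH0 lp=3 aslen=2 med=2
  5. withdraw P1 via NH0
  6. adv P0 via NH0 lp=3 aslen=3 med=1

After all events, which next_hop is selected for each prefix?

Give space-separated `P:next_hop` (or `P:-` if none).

Op 1: best P0=- P1=NH2
Op 2: best P0=NH1 P1=NH2
Op 3: best P0=NH1 P1=NH2
Op 4: best P0=NH1 P1=NH0
Op 5: best P0=NH1 P1=NH2
Op 6: best P0=NH1 P1=NH2

Answer: P0:NH1 P1:NH2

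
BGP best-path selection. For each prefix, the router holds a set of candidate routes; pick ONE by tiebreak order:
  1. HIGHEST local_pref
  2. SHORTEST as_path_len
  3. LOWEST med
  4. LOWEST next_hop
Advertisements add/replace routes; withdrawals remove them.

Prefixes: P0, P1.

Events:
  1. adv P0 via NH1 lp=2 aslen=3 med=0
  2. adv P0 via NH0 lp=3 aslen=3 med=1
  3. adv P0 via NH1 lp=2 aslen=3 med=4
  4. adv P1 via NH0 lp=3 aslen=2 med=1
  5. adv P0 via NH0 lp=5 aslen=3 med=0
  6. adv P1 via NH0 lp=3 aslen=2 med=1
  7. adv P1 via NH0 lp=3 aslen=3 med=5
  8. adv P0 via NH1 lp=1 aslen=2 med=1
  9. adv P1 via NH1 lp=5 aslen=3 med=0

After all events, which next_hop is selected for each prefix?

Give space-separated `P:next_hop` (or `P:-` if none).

Op 1: best P0=NH1 P1=-
Op 2: best P0=NH0 P1=-
Op 3: best P0=NH0 P1=-
Op 4: best P0=NH0 P1=NH0
Op 5: best P0=NH0 P1=NH0
Op 6: best P0=NH0 P1=NH0
Op 7: best P0=NH0 P1=NH0
Op 8: best P0=NH0 P1=NH0
Op 9: best P0=NH0 P1=NH1

Answer: P0:NH0 P1:NH1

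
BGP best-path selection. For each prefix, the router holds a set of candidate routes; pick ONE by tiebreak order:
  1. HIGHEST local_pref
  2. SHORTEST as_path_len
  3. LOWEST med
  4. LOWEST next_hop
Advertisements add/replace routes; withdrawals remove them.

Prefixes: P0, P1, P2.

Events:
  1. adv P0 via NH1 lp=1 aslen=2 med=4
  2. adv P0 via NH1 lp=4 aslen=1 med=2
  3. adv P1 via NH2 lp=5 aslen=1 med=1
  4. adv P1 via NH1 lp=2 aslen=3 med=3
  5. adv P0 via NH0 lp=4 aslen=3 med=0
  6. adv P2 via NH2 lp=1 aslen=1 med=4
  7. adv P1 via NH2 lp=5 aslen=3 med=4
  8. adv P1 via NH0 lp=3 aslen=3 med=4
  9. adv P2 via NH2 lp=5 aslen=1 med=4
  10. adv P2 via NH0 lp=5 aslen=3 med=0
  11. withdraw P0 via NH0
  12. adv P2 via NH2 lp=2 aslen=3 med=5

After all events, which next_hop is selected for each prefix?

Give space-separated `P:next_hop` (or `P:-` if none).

Op 1: best P0=NH1 P1=- P2=-
Op 2: best P0=NH1 P1=- P2=-
Op 3: best P0=NH1 P1=NH2 P2=-
Op 4: best P0=NH1 P1=NH2 P2=-
Op 5: best P0=NH1 P1=NH2 P2=-
Op 6: best P0=NH1 P1=NH2 P2=NH2
Op 7: best P0=NH1 P1=NH2 P2=NH2
Op 8: best P0=NH1 P1=NH2 P2=NH2
Op 9: best P0=NH1 P1=NH2 P2=NH2
Op 10: best P0=NH1 P1=NH2 P2=NH2
Op 11: best P0=NH1 P1=NH2 P2=NH2
Op 12: best P0=NH1 P1=NH2 P2=NH0

Answer: P0:NH1 P1:NH2 P2:NH0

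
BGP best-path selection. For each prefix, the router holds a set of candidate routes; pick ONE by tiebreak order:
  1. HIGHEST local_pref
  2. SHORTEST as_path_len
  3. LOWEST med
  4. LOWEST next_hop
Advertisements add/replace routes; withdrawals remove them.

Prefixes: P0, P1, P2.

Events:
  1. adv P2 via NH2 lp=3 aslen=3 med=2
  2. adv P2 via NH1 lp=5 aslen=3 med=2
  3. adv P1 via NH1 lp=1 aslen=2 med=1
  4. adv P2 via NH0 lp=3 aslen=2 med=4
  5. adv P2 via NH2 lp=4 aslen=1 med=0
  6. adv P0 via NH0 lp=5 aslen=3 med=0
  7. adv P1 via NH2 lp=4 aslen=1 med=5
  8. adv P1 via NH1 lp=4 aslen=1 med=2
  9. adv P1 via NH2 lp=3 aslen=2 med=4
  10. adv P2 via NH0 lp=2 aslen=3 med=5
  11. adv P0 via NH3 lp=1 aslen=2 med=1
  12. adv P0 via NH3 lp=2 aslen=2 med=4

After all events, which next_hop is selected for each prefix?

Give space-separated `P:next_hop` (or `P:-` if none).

Op 1: best P0=- P1=- P2=NH2
Op 2: best P0=- P1=- P2=NH1
Op 3: best P0=- P1=NH1 P2=NH1
Op 4: best P0=- P1=NH1 P2=NH1
Op 5: best P0=- P1=NH1 P2=NH1
Op 6: best P0=NH0 P1=NH1 P2=NH1
Op 7: best P0=NH0 P1=NH2 P2=NH1
Op 8: best P0=NH0 P1=NH1 P2=NH1
Op 9: best P0=NH0 P1=NH1 P2=NH1
Op 10: best P0=NH0 P1=NH1 P2=NH1
Op 11: best P0=NH0 P1=NH1 P2=NH1
Op 12: best P0=NH0 P1=NH1 P2=NH1

Answer: P0:NH0 P1:NH1 P2:NH1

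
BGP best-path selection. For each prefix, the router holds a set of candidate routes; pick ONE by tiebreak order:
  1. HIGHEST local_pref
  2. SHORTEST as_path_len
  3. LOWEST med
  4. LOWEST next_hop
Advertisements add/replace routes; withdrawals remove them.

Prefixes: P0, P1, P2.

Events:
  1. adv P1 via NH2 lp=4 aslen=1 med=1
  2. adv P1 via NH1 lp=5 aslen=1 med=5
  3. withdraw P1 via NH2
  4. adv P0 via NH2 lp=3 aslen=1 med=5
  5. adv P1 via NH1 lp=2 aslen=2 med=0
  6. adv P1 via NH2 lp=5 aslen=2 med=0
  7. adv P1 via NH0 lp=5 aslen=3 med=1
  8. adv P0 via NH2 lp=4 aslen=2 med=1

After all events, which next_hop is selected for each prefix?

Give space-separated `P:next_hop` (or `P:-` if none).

Op 1: best P0=- P1=NH2 P2=-
Op 2: best P0=- P1=NH1 P2=-
Op 3: best P0=- P1=NH1 P2=-
Op 4: best P0=NH2 P1=NH1 P2=-
Op 5: best P0=NH2 P1=NH1 P2=-
Op 6: best P0=NH2 P1=NH2 P2=-
Op 7: best P0=NH2 P1=NH2 P2=-
Op 8: best P0=NH2 P1=NH2 P2=-

Answer: P0:NH2 P1:NH2 P2:-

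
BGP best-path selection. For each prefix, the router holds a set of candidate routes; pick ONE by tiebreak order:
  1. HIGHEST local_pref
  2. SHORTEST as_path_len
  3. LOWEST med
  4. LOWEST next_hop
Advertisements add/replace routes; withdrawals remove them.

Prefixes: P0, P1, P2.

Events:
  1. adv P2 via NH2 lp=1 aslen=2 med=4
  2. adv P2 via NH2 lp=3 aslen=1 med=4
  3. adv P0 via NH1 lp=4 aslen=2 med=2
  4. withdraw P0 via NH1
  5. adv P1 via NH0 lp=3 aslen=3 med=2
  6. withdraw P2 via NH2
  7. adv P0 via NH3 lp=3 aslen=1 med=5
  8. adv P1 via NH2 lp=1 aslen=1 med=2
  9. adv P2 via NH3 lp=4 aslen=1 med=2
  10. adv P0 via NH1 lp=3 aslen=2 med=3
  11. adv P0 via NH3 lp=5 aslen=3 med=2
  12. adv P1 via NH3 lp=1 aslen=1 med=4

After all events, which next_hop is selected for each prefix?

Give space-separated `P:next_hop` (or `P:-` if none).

Answer: P0:NH3 P1:NH0 P2:NH3

Derivation:
Op 1: best P0=- P1=- P2=NH2
Op 2: best P0=- P1=- P2=NH2
Op 3: best P0=NH1 P1=- P2=NH2
Op 4: best P0=- P1=- P2=NH2
Op 5: best P0=- P1=NH0 P2=NH2
Op 6: best P0=- P1=NH0 P2=-
Op 7: best P0=NH3 P1=NH0 P2=-
Op 8: best P0=NH3 P1=NH0 P2=-
Op 9: best P0=NH3 P1=NH0 P2=NH3
Op 10: best P0=NH3 P1=NH0 P2=NH3
Op 11: best P0=NH3 P1=NH0 P2=NH3
Op 12: best P0=NH3 P1=NH0 P2=NH3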